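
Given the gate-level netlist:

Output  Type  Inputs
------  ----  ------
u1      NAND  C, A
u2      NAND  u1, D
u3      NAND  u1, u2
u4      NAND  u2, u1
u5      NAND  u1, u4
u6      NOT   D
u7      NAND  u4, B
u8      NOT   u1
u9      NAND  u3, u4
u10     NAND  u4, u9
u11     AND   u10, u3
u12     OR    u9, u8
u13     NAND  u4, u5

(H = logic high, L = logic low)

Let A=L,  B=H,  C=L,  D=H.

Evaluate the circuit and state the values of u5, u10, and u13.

u1 = C NAND A = L NAND L = H
u2 = u1 NAND D = H NAND H = L
u3 = u1 NAND u2 = H NAND L = H
u4 = u2 NAND u1 = L NAND H = H
u5 = u1 NAND u4 = H NAND H = L
u9 = u3 NAND u4 = H NAND H = L
u10 = u4 NAND u9 = H NAND L = H
u13 = u4 NAND u5 = H NAND L = H

u5 = L, u10 = H, u13 = H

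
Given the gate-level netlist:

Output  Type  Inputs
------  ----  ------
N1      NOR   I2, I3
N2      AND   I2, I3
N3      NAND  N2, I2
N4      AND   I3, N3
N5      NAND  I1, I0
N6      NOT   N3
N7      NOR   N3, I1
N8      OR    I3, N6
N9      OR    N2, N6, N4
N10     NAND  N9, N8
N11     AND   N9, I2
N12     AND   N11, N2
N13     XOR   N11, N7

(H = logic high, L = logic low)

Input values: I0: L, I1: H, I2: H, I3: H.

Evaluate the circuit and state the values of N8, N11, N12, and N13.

N2 = I2 AND I3 = H AND H = H
N3 = N2 NAND I2 = H NAND H = L
N4 = I3 AND N3 = H AND L = L
N6 = NOT N3 = NOT L = H
N7 = N3 NOR I1 = L NOR H = L
N8 = I3 OR N6 = H OR H = H
N9 = N2 OR N6 OR N4 = H OR H OR L = H
N11 = N9 AND I2 = H AND H = H
N12 = N11 AND N2 = H AND H = H
N13 = N11 XOR N7 = H XOR L = H

N8 = H, N11 = H, N12 = H, N13 = H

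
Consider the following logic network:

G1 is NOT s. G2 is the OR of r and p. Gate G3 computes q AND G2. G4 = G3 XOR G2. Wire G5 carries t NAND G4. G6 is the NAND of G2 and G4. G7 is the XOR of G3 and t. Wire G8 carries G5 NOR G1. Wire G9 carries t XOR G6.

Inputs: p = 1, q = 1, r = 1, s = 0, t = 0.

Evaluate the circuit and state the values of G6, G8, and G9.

G1 = NOT s = NOT 0 = 1
G2 = r OR p = 1 OR 1 = 1
G3 = q AND G2 = 1 AND 1 = 1
G4 = G3 XOR G2 = 1 XOR 1 = 0
G5 = t NAND G4 = 0 NAND 0 = 1
G6 = G2 NAND G4 = 1 NAND 0 = 1
G8 = G5 NOR G1 = 1 NOR 1 = 0
G9 = t XOR G6 = 0 XOR 1 = 1

G6 = 1, G8 = 0, G9 = 1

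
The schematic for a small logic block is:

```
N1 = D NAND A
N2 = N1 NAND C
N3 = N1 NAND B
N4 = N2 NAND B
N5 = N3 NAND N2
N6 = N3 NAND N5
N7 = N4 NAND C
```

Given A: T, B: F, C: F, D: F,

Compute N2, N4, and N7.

N1 = D NAND A = F NAND T = T
N2 = N1 NAND C = T NAND F = T
N4 = N2 NAND B = T NAND F = T
N7 = N4 NAND C = T NAND F = T

N2 = T; N4 = T; N7 = T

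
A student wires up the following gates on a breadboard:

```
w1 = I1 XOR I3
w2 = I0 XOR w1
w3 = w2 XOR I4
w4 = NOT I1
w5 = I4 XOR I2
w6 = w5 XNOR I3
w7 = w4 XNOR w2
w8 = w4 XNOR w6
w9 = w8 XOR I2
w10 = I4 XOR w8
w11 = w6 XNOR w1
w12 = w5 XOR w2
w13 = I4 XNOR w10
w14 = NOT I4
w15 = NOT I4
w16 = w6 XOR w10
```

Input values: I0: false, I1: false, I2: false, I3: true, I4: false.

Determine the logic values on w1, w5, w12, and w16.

w1 = I1 XOR I3 = false XOR true = true
w2 = I0 XOR w1 = false XOR true = true
w4 = NOT I1 = NOT false = true
w5 = I4 XOR I2 = false XOR false = false
w6 = w5 XNOR I3 = false XNOR true = false
w8 = w4 XNOR w6 = true XNOR false = false
w10 = I4 XOR w8 = false XOR false = false
w12 = w5 XOR w2 = false XOR true = true
w16 = w6 XOR w10 = false XOR false = false

w1 = true  w5 = false  w12 = true  w16 = false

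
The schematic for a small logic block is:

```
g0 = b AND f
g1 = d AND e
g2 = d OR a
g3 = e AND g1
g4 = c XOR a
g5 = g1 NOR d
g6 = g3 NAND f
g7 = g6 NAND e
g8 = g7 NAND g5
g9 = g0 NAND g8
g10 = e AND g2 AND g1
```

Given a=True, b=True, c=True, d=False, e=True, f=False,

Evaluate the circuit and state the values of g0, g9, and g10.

g0 = False  g9 = True  g10 = False

g0 = b AND f = True AND False = False
g1 = d AND e = False AND True = False
g2 = d OR a = False OR True = True
g3 = e AND g1 = True AND False = False
g5 = g1 NOR d = False NOR False = True
g6 = g3 NAND f = False NAND False = True
g7 = g6 NAND e = True NAND True = False
g8 = g7 NAND g5 = False NAND True = True
g9 = g0 NAND g8 = False NAND True = True
g10 = e AND g2 AND g1 = True AND True AND False = False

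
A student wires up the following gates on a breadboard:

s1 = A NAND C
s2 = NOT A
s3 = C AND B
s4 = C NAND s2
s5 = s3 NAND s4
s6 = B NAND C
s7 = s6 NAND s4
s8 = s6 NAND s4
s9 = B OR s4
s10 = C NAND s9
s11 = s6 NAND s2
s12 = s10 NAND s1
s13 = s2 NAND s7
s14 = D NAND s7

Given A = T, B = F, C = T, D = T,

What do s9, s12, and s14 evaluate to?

s1 = A NAND C = T NAND T = F
s2 = NOT A = NOT T = F
s4 = C NAND s2 = T NAND F = T
s6 = B NAND C = F NAND T = T
s7 = s6 NAND s4 = T NAND T = F
s9 = B OR s4 = F OR T = T
s10 = C NAND s9 = T NAND T = F
s12 = s10 NAND s1 = F NAND F = T
s14 = D NAND s7 = T NAND F = T

s9 = T, s12 = T, s14 = T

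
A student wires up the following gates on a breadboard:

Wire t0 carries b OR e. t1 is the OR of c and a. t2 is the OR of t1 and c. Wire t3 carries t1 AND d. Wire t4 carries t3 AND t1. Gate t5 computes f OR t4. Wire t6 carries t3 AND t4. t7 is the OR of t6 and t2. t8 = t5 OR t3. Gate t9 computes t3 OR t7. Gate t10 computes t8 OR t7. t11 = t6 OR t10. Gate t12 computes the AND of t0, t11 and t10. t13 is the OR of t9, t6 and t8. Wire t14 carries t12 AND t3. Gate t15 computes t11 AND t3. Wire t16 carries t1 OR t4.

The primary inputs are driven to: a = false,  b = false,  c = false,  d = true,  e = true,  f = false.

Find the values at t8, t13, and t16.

t1 = c OR a = false OR false = false
t2 = t1 OR c = false OR false = false
t3 = t1 AND d = false AND true = false
t4 = t3 AND t1 = false AND false = false
t5 = f OR t4 = false OR false = false
t6 = t3 AND t4 = false AND false = false
t7 = t6 OR t2 = false OR false = false
t8 = t5 OR t3 = false OR false = false
t9 = t3 OR t7 = false OR false = false
t13 = t9 OR t6 OR t8 = false OR false OR false = false
t16 = t1 OR t4 = false OR false = false

t8 = false, t13 = false, t16 = false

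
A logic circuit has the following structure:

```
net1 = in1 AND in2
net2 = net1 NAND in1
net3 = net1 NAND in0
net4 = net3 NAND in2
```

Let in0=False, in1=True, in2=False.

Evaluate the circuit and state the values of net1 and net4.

net1 = False, net4 = True

net1 = in1 AND in2 = True AND False = False
net3 = net1 NAND in0 = False NAND False = True
net4 = net3 NAND in2 = True NAND False = True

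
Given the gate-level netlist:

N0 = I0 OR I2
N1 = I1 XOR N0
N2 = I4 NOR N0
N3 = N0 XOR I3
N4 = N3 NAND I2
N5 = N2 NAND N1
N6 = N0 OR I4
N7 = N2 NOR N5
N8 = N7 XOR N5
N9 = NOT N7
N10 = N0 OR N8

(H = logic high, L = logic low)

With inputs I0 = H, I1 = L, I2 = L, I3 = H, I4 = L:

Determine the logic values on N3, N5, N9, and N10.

N0 = I0 OR I2 = H OR L = H
N1 = I1 XOR N0 = L XOR H = H
N2 = I4 NOR N0 = L NOR H = L
N3 = N0 XOR I3 = H XOR H = L
N5 = N2 NAND N1 = L NAND H = H
N7 = N2 NOR N5 = L NOR H = L
N8 = N7 XOR N5 = L XOR H = H
N9 = NOT N7 = NOT L = H
N10 = N0 OR N8 = H OR H = H

N3 = L, N5 = H, N9 = H, N10 = H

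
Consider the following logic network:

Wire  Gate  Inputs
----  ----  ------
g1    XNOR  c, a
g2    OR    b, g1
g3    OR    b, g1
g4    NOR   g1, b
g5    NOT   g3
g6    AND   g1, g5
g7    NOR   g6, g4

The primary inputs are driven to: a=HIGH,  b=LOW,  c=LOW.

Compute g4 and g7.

g4 = HIGH; g7 = LOW

g1 = c XNOR a = LOW XNOR HIGH = LOW
g3 = b OR g1 = LOW OR LOW = LOW
g4 = g1 NOR b = LOW NOR LOW = HIGH
g5 = NOT g3 = NOT LOW = HIGH
g6 = g1 AND g5 = LOW AND HIGH = LOW
g7 = g6 NOR g4 = LOW NOR HIGH = LOW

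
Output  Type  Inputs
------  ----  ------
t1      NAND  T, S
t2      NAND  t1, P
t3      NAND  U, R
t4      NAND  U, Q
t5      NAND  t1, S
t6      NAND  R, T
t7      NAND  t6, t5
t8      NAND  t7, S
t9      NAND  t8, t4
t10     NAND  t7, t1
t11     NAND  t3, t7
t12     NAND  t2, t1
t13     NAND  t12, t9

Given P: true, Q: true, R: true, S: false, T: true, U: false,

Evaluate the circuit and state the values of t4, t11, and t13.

t1 = T NAND S = true NAND false = true
t2 = t1 NAND P = true NAND true = false
t3 = U NAND R = false NAND true = true
t4 = U NAND Q = false NAND true = true
t5 = t1 NAND S = true NAND false = true
t6 = R NAND T = true NAND true = false
t7 = t6 NAND t5 = false NAND true = true
t8 = t7 NAND S = true NAND false = true
t9 = t8 NAND t4 = true NAND true = false
t11 = t3 NAND t7 = true NAND true = false
t12 = t2 NAND t1 = false NAND true = true
t13 = t12 NAND t9 = true NAND false = true

t4 = true; t11 = false; t13 = true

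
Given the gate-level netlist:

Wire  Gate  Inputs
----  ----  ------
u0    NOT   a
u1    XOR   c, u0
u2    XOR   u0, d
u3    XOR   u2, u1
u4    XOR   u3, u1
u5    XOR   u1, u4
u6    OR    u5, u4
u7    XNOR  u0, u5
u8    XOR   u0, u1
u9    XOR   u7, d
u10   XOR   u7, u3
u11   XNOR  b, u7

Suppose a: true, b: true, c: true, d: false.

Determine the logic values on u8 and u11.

u0 = NOT a = NOT true = false
u1 = c XOR u0 = true XOR false = true
u2 = u0 XOR d = false XOR false = false
u3 = u2 XOR u1 = false XOR true = true
u4 = u3 XOR u1 = true XOR true = false
u5 = u1 XOR u4 = true XOR false = true
u7 = u0 XNOR u5 = false XNOR true = false
u8 = u0 XOR u1 = false XOR true = true
u11 = b XNOR u7 = true XNOR false = false

u8 = true, u11 = false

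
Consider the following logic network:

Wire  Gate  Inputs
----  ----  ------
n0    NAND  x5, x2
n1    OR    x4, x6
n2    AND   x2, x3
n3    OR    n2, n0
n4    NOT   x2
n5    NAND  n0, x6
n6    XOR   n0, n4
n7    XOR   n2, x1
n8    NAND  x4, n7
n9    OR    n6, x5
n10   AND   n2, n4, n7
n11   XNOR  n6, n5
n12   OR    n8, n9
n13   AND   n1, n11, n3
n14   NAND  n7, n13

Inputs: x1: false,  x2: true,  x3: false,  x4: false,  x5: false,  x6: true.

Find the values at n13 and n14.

n0 = x5 NAND x2 = false NAND true = true
n1 = x4 OR x6 = false OR true = true
n2 = x2 AND x3 = true AND false = false
n3 = n2 OR n0 = false OR true = true
n4 = NOT x2 = NOT true = false
n5 = n0 NAND x6 = true NAND true = false
n6 = n0 XOR n4 = true XOR false = true
n7 = n2 XOR x1 = false XOR false = false
n11 = n6 XNOR n5 = true XNOR false = false
n13 = n1 AND n11 AND n3 = true AND false AND true = false
n14 = n7 NAND n13 = false NAND false = true

n13 = false, n14 = true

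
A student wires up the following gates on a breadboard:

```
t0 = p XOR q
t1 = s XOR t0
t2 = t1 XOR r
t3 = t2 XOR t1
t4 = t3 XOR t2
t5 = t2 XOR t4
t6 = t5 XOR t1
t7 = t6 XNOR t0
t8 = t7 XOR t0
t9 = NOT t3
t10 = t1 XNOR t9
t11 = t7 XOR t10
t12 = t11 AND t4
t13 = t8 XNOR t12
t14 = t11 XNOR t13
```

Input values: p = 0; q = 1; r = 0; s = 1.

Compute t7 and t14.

t7 = 0, t14 = 1

t0 = p XOR q = 0 XOR 1 = 1
t1 = s XOR t0 = 1 XOR 1 = 0
t2 = t1 XOR r = 0 XOR 0 = 0
t3 = t2 XOR t1 = 0 XOR 0 = 0
t4 = t3 XOR t2 = 0 XOR 0 = 0
t5 = t2 XOR t4 = 0 XOR 0 = 0
t6 = t5 XOR t1 = 0 XOR 0 = 0
t7 = t6 XNOR t0 = 0 XNOR 1 = 0
t8 = t7 XOR t0 = 0 XOR 1 = 1
t9 = NOT t3 = NOT 0 = 1
t10 = t1 XNOR t9 = 0 XNOR 1 = 0
t11 = t7 XOR t10 = 0 XOR 0 = 0
t12 = t11 AND t4 = 0 AND 0 = 0
t13 = t8 XNOR t12 = 1 XNOR 0 = 0
t14 = t11 XNOR t13 = 0 XNOR 0 = 1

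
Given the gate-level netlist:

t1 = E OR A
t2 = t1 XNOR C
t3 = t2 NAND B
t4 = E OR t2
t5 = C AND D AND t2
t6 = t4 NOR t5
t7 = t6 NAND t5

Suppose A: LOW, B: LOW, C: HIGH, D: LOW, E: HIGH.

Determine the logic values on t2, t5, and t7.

t1 = E OR A = HIGH OR LOW = HIGH
t2 = t1 XNOR C = HIGH XNOR HIGH = HIGH
t4 = E OR t2 = HIGH OR HIGH = HIGH
t5 = C AND D AND t2 = HIGH AND LOW AND HIGH = LOW
t6 = t4 NOR t5 = HIGH NOR LOW = LOW
t7 = t6 NAND t5 = LOW NAND LOW = HIGH

t2 = HIGH  t5 = LOW  t7 = HIGH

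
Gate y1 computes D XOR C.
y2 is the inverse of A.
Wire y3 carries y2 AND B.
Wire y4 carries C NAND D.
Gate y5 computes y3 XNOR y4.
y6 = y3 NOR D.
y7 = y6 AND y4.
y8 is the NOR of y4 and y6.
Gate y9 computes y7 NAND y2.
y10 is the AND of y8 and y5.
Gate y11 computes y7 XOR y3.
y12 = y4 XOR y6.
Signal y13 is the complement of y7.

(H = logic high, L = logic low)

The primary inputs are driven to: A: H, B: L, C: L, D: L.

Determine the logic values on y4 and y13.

y2 = NOT A = NOT H = L
y3 = y2 AND B = L AND L = L
y4 = C NAND D = L NAND L = H
y6 = y3 NOR D = L NOR L = H
y7 = y6 AND y4 = H AND H = H
y13 = NOT y7 = NOT H = L

y4 = H; y13 = L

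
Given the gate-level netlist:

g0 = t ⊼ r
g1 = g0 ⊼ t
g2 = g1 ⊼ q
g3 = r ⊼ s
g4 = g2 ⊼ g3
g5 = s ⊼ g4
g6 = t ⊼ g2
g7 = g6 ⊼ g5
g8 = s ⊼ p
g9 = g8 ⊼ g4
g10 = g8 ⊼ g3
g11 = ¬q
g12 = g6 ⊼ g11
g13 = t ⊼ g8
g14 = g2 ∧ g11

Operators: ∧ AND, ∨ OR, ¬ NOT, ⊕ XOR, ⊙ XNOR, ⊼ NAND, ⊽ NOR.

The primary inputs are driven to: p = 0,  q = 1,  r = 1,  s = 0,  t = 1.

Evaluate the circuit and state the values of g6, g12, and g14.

g0 = t NAND r = 1 NAND 1 = 0
g1 = g0 NAND t = 0 NAND 1 = 1
g2 = g1 NAND q = 1 NAND 1 = 0
g6 = t NAND g2 = 1 NAND 0 = 1
g11 = NOT q = NOT 1 = 0
g12 = g6 NAND g11 = 1 NAND 0 = 1
g14 = g2 AND g11 = 0 AND 0 = 0

g6 = 1, g12 = 1, g14 = 0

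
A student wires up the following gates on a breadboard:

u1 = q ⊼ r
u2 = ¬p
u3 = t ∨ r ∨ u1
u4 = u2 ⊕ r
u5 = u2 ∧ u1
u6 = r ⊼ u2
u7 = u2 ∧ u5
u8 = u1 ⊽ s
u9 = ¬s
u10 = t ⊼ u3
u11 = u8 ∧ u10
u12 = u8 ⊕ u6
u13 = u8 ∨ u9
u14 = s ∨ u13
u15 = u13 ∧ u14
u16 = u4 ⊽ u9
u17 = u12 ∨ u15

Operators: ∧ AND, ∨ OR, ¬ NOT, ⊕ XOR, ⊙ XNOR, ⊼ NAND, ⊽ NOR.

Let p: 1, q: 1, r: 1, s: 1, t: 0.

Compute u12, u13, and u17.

u1 = q NAND r = 1 NAND 1 = 0
u2 = NOT p = NOT 1 = 0
u6 = r NAND u2 = 1 NAND 0 = 1
u8 = u1 NOR s = 0 NOR 1 = 0
u9 = NOT s = NOT 1 = 0
u12 = u8 XOR u6 = 0 XOR 1 = 1
u13 = u8 OR u9 = 0 OR 0 = 0
u14 = s OR u13 = 1 OR 0 = 1
u15 = u13 AND u14 = 0 AND 1 = 0
u17 = u12 OR u15 = 1 OR 0 = 1

u12 = 1  u13 = 0  u17 = 1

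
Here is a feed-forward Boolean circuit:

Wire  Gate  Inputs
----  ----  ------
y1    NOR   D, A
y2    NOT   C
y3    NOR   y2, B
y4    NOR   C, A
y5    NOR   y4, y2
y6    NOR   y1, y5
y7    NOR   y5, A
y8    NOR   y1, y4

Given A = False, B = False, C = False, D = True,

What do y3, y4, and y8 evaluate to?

y3 = False, y4 = True, y8 = False

y1 = D NOR A = True NOR False = False
y2 = NOT C = NOT False = True
y3 = y2 NOR B = True NOR False = False
y4 = C NOR A = False NOR False = True
y8 = y1 NOR y4 = False NOR True = False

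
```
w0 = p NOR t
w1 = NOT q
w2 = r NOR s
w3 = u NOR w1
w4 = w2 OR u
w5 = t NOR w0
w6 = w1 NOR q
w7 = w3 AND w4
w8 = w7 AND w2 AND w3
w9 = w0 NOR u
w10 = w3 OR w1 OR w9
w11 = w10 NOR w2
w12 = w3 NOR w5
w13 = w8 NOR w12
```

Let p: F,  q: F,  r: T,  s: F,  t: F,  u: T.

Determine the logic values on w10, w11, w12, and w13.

w0 = p NOR t = F NOR F = T
w1 = NOT q = NOT F = T
w2 = r NOR s = T NOR F = F
w3 = u NOR w1 = T NOR T = F
w4 = w2 OR u = F OR T = T
w5 = t NOR w0 = F NOR T = F
w7 = w3 AND w4 = F AND T = F
w8 = w7 AND w2 AND w3 = F AND F AND F = F
w9 = w0 NOR u = T NOR T = F
w10 = w3 OR w1 OR w9 = F OR T OR F = T
w11 = w10 NOR w2 = T NOR F = F
w12 = w3 NOR w5 = F NOR F = T
w13 = w8 NOR w12 = F NOR T = F

w10 = T  w11 = F  w12 = T  w13 = F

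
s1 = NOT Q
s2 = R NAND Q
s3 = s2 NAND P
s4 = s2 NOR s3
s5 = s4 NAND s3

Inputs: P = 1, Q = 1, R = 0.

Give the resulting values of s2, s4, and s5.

s2 = 1; s4 = 0; s5 = 1

s2 = R NAND Q = 0 NAND 1 = 1
s3 = s2 NAND P = 1 NAND 1 = 0
s4 = s2 NOR s3 = 1 NOR 0 = 0
s5 = s4 NAND s3 = 0 NAND 0 = 1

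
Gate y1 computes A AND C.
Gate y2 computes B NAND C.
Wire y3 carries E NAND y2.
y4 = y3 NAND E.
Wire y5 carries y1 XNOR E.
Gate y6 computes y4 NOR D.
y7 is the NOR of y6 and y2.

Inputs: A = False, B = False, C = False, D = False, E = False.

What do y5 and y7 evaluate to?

y5 = True, y7 = False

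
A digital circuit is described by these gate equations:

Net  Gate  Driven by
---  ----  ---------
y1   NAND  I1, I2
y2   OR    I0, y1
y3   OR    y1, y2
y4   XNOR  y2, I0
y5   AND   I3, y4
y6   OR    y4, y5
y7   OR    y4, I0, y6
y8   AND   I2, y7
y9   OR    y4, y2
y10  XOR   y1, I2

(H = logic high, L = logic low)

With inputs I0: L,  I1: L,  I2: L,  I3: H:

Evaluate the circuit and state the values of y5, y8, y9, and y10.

y1 = I1 NAND I2 = L NAND L = H
y2 = I0 OR y1 = L OR H = H
y4 = y2 XNOR I0 = H XNOR L = L
y5 = I3 AND y4 = H AND L = L
y6 = y4 OR y5 = L OR L = L
y7 = y4 OR I0 OR y6 = L OR L OR L = L
y8 = I2 AND y7 = L AND L = L
y9 = y4 OR y2 = L OR H = H
y10 = y1 XOR I2 = H XOR L = H

y5 = L  y8 = L  y9 = H  y10 = H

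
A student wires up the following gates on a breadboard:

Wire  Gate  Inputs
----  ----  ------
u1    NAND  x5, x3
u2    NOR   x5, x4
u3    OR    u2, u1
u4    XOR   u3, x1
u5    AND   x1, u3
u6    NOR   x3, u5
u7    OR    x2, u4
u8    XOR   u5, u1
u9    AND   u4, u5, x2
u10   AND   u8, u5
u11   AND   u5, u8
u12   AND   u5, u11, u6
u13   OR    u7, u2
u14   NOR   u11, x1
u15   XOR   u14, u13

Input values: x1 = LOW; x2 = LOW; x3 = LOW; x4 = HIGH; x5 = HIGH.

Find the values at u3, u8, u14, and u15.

u3 = HIGH, u8 = HIGH, u14 = HIGH, u15 = LOW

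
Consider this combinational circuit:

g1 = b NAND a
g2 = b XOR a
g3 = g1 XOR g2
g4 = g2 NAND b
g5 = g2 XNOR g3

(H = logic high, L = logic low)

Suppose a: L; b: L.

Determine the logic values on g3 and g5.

g1 = b NAND a = L NAND L = H
g2 = b XOR a = L XOR L = L
g3 = g1 XOR g2 = H XOR L = H
g5 = g2 XNOR g3 = L XNOR H = L

g3 = H  g5 = L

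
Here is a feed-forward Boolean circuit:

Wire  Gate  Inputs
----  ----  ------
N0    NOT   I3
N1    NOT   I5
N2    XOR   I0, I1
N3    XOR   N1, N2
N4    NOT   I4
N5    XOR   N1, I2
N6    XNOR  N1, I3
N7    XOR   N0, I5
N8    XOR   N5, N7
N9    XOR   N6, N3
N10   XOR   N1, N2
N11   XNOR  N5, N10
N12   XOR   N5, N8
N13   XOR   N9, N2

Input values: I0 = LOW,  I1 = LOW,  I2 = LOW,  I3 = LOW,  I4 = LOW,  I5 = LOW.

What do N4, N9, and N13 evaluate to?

N1 = NOT I5 = NOT LOW = HIGH
N2 = I0 XOR I1 = LOW XOR LOW = LOW
N3 = N1 XOR N2 = HIGH XOR LOW = HIGH
N4 = NOT I4 = NOT LOW = HIGH
N6 = N1 XNOR I3 = HIGH XNOR LOW = LOW
N9 = N6 XOR N3 = LOW XOR HIGH = HIGH
N13 = N9 XOR N2 = HIGH XOR LOW = HIGH

N4 = HIGH, N9 = HIGH, N13 = HIGH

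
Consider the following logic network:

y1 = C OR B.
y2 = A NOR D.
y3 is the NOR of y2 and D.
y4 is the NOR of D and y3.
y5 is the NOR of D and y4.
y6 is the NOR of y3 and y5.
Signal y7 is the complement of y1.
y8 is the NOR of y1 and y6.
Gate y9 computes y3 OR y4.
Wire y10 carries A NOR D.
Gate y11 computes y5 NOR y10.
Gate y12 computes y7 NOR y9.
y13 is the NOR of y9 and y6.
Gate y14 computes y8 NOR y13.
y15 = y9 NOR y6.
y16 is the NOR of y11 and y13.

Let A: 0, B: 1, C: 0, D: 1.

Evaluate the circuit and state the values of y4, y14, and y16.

y4 = 0; y14 = 1; y16 = 0

y1 = C OR B = 0 OR 1 = 1
y2 = A NOR D = 0 NOR 1 = 0
y3 = y2 NOR D = 0 NOR 1 = 0
y4 = D NOR y3 = 1 NOR 0 = 0
y5 = D NOR y4 = 1 NOR 0 = 0
y6 = y3 NOR y5 = 0 NOR 0 = 1
y8 = y1 NOR y6 = 1 NOR 1 = 0
y9 = y3 OR y4 = 0 OR 0 = 0
y10 = A NOR D = 0 NOR 1 = 0
y11 = y5 NOR y10 = 0 NOR 0 = 1
y13 = y9 NOR y6 = 0 NOR 1 = 0
y14 = y8 NOR y13 = 0 NOR 0 = 1
y16 = y11 NOR y13 = 1 NOR 0 = 0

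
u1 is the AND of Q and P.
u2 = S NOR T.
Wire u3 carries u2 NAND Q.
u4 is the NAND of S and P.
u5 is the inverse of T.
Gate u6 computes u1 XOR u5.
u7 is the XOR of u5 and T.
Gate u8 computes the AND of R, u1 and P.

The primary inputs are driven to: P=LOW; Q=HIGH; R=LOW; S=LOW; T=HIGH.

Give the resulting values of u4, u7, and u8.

u1 = Q AND P = HIGH AND LOW = LOW
u4 = S NAND P = LOW NAND LOW = HIGH
u5 = NOT T = NOT HIGH = LOW
u7 = u5 XOR T = LOW XOR HIGH = HIGH
u8 = R AND u1 AND P = LOW AND LOW AND LOW = LOW

u4 = HIGH, u7 = HIGH, u8 = LOW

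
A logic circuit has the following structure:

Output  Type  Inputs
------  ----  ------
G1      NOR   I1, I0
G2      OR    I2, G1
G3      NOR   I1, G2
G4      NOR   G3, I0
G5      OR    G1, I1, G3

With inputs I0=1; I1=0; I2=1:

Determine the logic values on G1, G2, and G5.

G1 = I1 NOR I0 = 0 NOR 1 = 0
G2 = I2 OR G1 = 1 OR 0 = 1
G3 = I1 NOR G2 = 0 NOR 1 = 0
G5 = G1 OR I1 OR G3 = 0 OR 0 OR 0 = 0

G1 = 0  G2 = 1  G5 = 0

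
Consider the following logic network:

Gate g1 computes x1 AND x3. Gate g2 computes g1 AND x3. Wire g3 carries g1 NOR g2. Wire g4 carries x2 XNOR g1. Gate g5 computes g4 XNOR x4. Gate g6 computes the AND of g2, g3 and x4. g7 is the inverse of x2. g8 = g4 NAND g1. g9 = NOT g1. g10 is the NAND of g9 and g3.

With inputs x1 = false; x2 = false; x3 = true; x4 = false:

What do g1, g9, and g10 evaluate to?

g1 = x1 AND x3 = false AND true = false
g2 = g1 AND x3 = false AND true = false
g3 = g1 NOR g2 = false NOR false = true
g9 = NOT g1 = NOT false = true
g10 = g9 NAND g3 = true NAND true = false

g1 = false, g9 = true, g10 = false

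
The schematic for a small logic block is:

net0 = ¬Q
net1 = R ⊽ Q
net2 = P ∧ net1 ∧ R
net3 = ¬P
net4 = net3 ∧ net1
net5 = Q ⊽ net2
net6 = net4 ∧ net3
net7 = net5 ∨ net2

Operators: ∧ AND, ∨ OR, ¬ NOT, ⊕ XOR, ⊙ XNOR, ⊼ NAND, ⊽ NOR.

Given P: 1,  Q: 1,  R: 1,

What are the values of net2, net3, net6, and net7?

net1 = R NOR Q = 1 NOR 1 = 0
net2 = P AND net1 AND R = 1 AND 0 AND 1 = 0
net3 = NOT P = NOT 1 = 0
net4 = net3 AND net1 = 0 AND 0 = 0
net5 = Q NOR net2 = 1 NOR 0 = 0
net6 = net4 AND net3 = 0 AND 0 = 0
net7 = net5 OR net2 = 0 OR 0 = 0

net2 = 0, net3 = 0, net6 = 0, net7 = 0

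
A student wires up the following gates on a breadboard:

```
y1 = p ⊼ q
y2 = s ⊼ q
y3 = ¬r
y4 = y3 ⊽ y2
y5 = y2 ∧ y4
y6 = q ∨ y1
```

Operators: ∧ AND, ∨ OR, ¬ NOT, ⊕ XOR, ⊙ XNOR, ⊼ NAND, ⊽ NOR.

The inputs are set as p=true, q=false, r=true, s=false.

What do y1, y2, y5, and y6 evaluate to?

y1 = true; y2 = true; y5 = false; y6 = true

y1 = p NAND q = true NAND false = true
y2 = s NAND q = false NAND false = true
y3 = NOT r = NOT true = false
y4 = y3 NOR y2 = false NOR true = false
y5 = y2 AND y4 = true AND false = false
y6 = q OR y1 = false OR true = true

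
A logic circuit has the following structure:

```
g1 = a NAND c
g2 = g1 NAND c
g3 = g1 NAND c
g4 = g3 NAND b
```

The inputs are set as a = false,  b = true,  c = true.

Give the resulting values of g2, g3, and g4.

g1 = a NAND c = false NAND true = true
g2 = g1 NAND c = true NAND true = false
g3 = g1 NAND c = true NAND true = false
g4 = g3 NAND b = false NAND true = true

g2 = false, g3 = false, g4 = true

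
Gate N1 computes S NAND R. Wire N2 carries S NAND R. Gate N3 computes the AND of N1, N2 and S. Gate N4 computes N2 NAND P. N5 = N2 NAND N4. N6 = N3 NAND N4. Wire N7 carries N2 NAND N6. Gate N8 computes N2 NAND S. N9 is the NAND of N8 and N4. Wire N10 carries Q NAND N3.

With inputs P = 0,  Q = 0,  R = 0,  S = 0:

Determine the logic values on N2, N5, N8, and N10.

N1 = S NAND R = 0 NAND 0 = 1
N2 = S NAND R = 0 NAND 0 = 1
N3 = N1 AND N2 AND S = 1 AND 1 AND 0 = 0
N4 = N2 NAND P = 1 NAND 0 = 1
N5 = N2 NAND N4 = 1 NAND 1 = 0
N8 = N2 NAND S = 1 NAND 0 = 1
N10 = Q NAND N3 = 0 NAND 0 = 1

N2 = 1  N5 = 0  N8 = 1  N10 = 1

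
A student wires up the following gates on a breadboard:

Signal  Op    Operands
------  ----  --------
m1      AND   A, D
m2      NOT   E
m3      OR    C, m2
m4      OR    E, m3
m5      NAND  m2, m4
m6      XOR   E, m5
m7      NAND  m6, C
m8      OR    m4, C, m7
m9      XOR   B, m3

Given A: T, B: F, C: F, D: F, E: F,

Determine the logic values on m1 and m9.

m1 = A AND D = T AND F = F
m2 = NOT E = NOT F = T
m3 = C OR m2 = F OR T = T
m9 = B XOR m3 = F XOR T = T

m1 = F  m9 = T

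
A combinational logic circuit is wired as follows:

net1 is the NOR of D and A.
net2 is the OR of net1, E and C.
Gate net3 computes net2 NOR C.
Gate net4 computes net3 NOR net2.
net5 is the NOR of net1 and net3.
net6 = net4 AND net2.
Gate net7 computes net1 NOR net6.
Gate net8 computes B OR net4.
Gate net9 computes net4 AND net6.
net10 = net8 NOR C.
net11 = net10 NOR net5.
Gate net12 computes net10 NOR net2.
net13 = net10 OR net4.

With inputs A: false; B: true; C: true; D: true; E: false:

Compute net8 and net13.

net8 = true, net13 = false

net1 = D NOR A = true NOR false = false
net2 = net1 OR E OR C = false OR false OR true = true
net3 = net2 NOR C = true NOR true = false
net4 = net3 NOR net2 = false NOR true = false
net8 = B OR net4 = true OR false = true
net10 = net8 NOR C = true NOR true = false
net13 = net10 OR net4 = false OR false = false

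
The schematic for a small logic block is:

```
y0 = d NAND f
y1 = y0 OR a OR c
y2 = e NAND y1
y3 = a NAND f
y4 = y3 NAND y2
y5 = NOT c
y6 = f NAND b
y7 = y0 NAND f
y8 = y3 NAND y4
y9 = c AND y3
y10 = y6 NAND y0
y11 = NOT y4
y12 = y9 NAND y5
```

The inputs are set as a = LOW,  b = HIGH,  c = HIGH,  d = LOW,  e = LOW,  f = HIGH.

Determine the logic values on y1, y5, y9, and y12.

y1 = HIGH, y5 = LOW, y9 = HIGH, y12 = HIGH

y0 = d NAND f = LOW NAND HIGH = HIGH
y1 = y0 OR a OR c = HIGH OR LOW OR HIGH = HIGH
y3 = a NAND f = LOW NAND HIGH = HIGH
y5 = NOT c = NOT HIGH = LOW
y9 = c AND y3 = HIGH AND HIGH = HIGH
y12 = y9 NAND y5 = HIGH NAND LOW = HIGH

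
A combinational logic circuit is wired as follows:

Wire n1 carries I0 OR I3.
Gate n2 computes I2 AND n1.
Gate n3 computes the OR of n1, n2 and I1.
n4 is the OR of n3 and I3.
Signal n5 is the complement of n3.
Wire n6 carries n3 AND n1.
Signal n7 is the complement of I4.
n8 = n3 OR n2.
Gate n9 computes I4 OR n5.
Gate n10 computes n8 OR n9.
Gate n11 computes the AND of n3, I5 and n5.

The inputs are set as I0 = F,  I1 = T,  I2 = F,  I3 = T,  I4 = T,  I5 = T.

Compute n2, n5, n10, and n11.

n2 = F, n5 = F, n10 = T, n11 = F

n1 = I0 OR I3 = F OR T = T
n2 = I2 AND n1 = F AND T = F
n3 = n1 OR n2 OR I1 = T OR F OR T = T
n5 = NOT n3 = NOT T = F
n8 = n3 OR n2 = T OR F = T
n9 = I4 OR n5 = T OR F = T
n10 = n8 OR n9 = T OR T = T
n11 = n3 AND I5 AND n5 = T AND T AND F = F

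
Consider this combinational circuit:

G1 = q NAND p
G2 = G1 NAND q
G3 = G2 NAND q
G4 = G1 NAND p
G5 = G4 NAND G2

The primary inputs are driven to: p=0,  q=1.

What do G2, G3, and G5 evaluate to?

G2 = 0, G3 = 1, G5 = 1

G1 = q NAND p = 1 NAND 0 = 1
G2 = G1 NAND q = 1 NAND 1 = 0
G3 = G2 NAND q = 0 NAND 1 = 1
G4 = G1 NAND p = 1 NAND 0 = 1
G5 = G4 NAND G2 = 1 NAND 0 = 1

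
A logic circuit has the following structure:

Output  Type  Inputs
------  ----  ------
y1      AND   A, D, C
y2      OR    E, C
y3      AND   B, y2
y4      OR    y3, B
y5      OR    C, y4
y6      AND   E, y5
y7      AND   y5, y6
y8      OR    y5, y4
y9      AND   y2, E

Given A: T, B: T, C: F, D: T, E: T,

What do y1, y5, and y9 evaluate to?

y1 = F; y5 = T; y9 = T

y1 = A AND D AND C = T AND T AND F = F
y2 = E OR C = T OR F = T
y3 = B AND y2 = T AND T = T
y4 = y3 OR B = T OR T = T
y5 = C OR y4 = F OR T = T
y9 = y2 AND E = T AND T = T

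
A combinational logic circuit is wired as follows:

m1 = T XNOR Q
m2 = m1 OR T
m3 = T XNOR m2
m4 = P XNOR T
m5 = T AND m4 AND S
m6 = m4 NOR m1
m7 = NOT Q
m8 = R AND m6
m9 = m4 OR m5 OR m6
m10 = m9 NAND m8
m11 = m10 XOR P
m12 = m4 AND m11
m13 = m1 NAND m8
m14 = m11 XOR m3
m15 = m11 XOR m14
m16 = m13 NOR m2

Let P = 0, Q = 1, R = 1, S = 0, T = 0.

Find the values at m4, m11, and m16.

m4 = 1  m11 = 1  m16 = 0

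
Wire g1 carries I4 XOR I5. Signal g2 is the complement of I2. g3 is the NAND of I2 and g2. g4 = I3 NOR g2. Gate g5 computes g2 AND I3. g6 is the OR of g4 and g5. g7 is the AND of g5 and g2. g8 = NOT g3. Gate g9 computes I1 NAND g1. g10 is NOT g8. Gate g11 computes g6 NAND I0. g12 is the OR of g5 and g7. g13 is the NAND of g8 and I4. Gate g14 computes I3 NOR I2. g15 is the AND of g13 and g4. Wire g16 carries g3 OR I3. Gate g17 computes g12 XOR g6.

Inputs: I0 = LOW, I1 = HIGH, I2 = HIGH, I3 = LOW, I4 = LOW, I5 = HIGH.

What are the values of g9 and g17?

g1 = I4 XOR I5 = LOW XOR HIGH = HIGH
g2 = NOT I2 = NOT HIGH = LOW
g4 = I3 NOR g2 = LOW NOR LOW = HIGH
g5 = g2 AND I3 = LOW AND LOW = LOW
g6 = g4 OR g5 = HIGH OR LOW = HIGH
g7 = g5 AND g2 = LOW AND LOW = LOW
g9 = I1 NAND g1 = HIGH NAND HIGH = LOW
g12 = g5 OR g7 = LOW OR LOW = LOW
g17 = g12 XOR g6 = LOW XOR HIGH = HIGH

g9 = LOW; g17 = HIGH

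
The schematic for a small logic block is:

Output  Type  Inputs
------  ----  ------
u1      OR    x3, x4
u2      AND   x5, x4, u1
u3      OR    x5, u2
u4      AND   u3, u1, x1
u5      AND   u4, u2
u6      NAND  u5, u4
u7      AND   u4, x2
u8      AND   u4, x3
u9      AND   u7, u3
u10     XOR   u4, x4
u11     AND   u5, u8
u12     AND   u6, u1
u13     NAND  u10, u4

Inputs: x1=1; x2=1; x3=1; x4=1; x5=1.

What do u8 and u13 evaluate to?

u8 = 1, u13 = 1

u1 = x3 OR x4 = 1 OR 1 = 1
u2 = x5 AND x4 AND u1 = 1 AND 1 AND 1 = 1
u3 = x5 OR u2 = 1 OR 1 = 1
u4 = u3 AND u1 AND x1 = 1 AND 1 AND 1 = 1
u8 = u4 AND x3 = 1 AND 1 = 1
u10 = u4 XOR x4 = 1 XOR 1 = 0
u13 = u10 NAND u4 = 0 NAND 1 = 1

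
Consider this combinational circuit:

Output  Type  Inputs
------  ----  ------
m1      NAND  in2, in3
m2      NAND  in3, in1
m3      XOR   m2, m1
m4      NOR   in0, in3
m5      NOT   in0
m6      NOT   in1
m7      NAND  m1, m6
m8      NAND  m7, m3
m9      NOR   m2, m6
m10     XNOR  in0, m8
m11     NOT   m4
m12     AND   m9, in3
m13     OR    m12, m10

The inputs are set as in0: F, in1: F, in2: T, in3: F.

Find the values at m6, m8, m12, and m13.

m6 = T, m8 = T, m12 = F, m13 = F

m1 = in2 NAND in3 = T NAND F = T
m2 = in3 NAND in1 = F NAND F = T
m3 = m2 XOR m1 = T XOR T = F
m6 = NOT in1 = NOT F = T
m7 = m1 NAND m6 = T NAND T = F
m8 = m7 NAND m3 = F NAND F = T
m9 = m2 NOR m6 = T NOR T = F
m10 = in0 XNOR m8 = F XNOR T = F
m12 = m9 AND in3 = F AND F = F
m13 = m12 OR m10 = F OR F = F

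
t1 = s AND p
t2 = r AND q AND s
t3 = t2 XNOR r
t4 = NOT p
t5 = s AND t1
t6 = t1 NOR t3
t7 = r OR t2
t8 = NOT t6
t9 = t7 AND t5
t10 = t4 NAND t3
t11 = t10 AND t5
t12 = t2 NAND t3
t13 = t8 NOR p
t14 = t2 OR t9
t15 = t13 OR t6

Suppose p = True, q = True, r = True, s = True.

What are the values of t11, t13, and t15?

t11 = True, t13 = False, t15 = False

t1 = s AND p = True AND True = True
t2 = r AND q AND s = True AND True AND True = True
t3 = t2 XNOR r = True XNOR True = True
t4 = NOT p = NOT True = False
t5 = s AND t1 = True AND True = True
t6 = t1 NOR t3 = True NOR True = False
t8 = NOT t6 = NOT False = True
t10 = t4 NAND t3 = False NAND True = True
t11 = t10 AND t5 = True AND True = True
t13 = t8 NOR p = True NOR True = False
t15 = t13 OR t6 = False OR False = False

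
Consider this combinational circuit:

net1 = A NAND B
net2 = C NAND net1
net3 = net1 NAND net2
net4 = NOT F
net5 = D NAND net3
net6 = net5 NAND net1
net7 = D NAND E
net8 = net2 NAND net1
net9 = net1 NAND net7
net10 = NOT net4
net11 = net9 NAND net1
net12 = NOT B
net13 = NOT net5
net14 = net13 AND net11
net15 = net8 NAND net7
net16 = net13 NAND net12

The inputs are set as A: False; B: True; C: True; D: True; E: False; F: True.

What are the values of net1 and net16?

net1 = A NAND B = False NAND True = True
net2 = C NAND net1 = True NAND True = False
net3 = net1 NAND net2 = True NAND False = True
net5 = D NAND net3 = True NAND True = False
net12 = NOT B = NOT True = False
net13 = NOT net5 = NOT False = True
net16 = net13 NAND net12 = True NAND False = True

net1 = True, net16 = True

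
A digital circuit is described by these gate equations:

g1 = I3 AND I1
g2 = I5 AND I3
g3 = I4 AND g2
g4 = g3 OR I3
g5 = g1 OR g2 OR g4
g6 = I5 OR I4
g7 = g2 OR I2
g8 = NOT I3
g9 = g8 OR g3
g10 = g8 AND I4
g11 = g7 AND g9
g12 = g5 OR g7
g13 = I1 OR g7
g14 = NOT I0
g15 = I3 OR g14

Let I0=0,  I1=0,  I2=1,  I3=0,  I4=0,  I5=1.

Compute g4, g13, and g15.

g2 = I5 AND I3 = 1 AND 0 = 0
g3 = I4 AND g2 = 0 AND 0 = 0
g4 = g3 OR I3 = 0 OR 0 = 0
g7 = g2 OR I2 = 0 OR 1 = 1
g13 = I1 OR g7 = 0 OR 1 = 1
g14 = NOT I0 = NOT 0 = 1
g15 = I3 OR g14 = 0 OR 1 = 1

g4 = 0, g13 = 1, g15 = 1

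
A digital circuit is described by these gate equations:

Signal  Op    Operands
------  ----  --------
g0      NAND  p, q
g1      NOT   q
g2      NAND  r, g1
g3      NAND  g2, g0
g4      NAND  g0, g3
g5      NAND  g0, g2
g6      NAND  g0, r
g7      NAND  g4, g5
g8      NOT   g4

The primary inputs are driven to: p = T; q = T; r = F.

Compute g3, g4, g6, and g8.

g3 = T, g4 = T, g6 = T, g8 = F

g0 = p NAND q = T NAND T = F
g1 = NOT q = NOT T = F
g2 = r NAND g1 = F NAND F = T
g3 = g2 NAND g0 = T NAND F = T
g4 = g0 NAND g3 = F NAND T = T
g6 = g0 NAND r = F NAND F = T
g8 = NOT g4 = NOT T = F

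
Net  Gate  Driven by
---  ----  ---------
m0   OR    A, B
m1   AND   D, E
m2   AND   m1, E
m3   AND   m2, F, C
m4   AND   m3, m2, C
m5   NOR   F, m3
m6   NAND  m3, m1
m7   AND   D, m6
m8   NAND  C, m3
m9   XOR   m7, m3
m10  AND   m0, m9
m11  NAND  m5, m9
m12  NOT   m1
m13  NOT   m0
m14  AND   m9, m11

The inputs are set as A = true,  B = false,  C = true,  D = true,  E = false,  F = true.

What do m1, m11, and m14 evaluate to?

m1 = D AND E = true AND false = false
m2 = m1 AND E = false AND false = false
m3 = m2 AND F AND C = false AND true AND true = false
m5 = F NOR m3 = true NOR false = false
m6 = m3 NAND m1 = false NAND false = true
m7 = D AND m6 = true AND true = true
m9 = m7 XOR m3 = true XOR false = true
m11 = m5 NAND m9 = false NAND true = true
m14 = m9 AND m11 = true AND true = true

m1 = false; m11 = true; m14 = true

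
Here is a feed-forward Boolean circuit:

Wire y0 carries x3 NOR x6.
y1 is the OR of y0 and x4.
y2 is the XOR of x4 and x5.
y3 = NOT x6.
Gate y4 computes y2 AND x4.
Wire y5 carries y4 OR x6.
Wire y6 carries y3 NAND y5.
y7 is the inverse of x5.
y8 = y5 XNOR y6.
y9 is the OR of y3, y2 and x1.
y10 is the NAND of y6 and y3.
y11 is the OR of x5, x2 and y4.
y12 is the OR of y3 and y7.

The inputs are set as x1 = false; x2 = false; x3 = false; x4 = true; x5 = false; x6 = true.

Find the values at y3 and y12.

y3 = NOT x6 = NOT true = false
y7 = NOT x5 = NOT false = true
y12 = y3 OR y7 = false OR true = true

y3 = false, y12 = true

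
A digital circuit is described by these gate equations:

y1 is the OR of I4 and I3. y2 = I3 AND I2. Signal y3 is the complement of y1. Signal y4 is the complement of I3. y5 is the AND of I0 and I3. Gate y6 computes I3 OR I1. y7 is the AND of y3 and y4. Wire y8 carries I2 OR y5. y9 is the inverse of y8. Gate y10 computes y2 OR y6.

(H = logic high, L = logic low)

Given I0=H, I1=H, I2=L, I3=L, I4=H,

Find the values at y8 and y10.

y8 = L  y10 = H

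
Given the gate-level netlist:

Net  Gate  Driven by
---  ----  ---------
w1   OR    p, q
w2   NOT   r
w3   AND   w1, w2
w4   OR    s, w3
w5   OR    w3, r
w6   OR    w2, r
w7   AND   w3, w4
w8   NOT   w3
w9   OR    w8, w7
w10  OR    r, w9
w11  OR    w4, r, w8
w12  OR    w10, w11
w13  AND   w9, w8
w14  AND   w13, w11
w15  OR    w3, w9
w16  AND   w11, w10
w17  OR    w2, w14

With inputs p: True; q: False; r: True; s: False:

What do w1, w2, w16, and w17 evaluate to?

w1 = True; w2 = False; w16 = True; w17 = True

w1 = p OR q = True OR False = True
w2 = NOT r = NOT True = False
w3 = w1 AND w2 = True AND False = False
w4 = s OR w3 = False OR False = False
w7 = w3 AND w4 = False AND False = False
w8 = NOT w3 = NOT False = True
w9 = w8 OR w7 = True OR False = True
w10 = r OR w9 = True OR True = True
w11 = w4 OR r OR w8 = False OR True OR True = True
w13 = w9 AND w8 = True AND True = True
w14 = w13 AND w11 = True AND True = True
w16 = w11 AND w10 = True AND True = True
w17 = w2 OR w14 = False OR True = True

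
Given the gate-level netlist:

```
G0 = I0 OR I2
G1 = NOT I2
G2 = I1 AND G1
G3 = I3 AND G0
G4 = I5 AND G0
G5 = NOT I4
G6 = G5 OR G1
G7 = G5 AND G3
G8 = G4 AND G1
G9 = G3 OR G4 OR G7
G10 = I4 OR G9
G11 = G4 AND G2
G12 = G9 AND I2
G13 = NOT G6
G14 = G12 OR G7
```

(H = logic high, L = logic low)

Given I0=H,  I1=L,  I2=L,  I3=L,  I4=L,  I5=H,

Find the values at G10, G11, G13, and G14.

G10 = H  G11 = L  G13 = L  G14 = L

G0 = I0 OR I2 = H OR L = H
G1 = NOT I2 = NOT L = H
G2 = I1 AND G1 = L AND H = L
G3 = I3 AND G0 = L AND H = L
G4 = I5 AND G0 = H AND H = H
G5 = NOT I4 = NOT L = H
G6 = G5 OR G1 = H OR H = H
G7 = G5 AND G3 = H AND L = L
G9 = G3 OR G4 OR G7 = L OR H OR L = H
G10 = I4 OR G9 = L OR H = H
G11 = G4 AND G2 = H AND L = L
G12 = G9 AND I2 = H AND L = L
G13 = NOT G6 = NOT H = L
G14 = G12 OR G7 = L OR L = L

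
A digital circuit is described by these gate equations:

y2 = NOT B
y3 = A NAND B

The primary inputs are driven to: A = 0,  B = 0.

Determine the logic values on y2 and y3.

y2 = NOT 0 = 1
y3 = 0 NAND 0 = 1

y2 = 1; y3 = 1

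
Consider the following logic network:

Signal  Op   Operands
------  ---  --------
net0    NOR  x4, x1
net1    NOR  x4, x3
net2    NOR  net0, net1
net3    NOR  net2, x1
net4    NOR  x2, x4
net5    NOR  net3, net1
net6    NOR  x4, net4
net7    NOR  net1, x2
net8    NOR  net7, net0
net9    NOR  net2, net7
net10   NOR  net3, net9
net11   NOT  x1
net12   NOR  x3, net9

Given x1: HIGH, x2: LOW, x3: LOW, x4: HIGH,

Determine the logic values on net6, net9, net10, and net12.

net6 = LOW, net9 = LOW, net10 = HIGH, net12 = HIGH

net0 = x4 NOR x1 = HIGH NOR HIGH = LOW
net1 = x4 NOR x3 = HIGH NOR LOW = LOW
net2 = net0 NOR net1 = LOW NOR LOW = HIGH
net3 = net2 NOR x1 = HIGH NOR HIGH = LOW
net4 = x2 NOR x4 = LOW NOR HIGH = LOW
net6 = x4 NOR net4 = HIGH NOR LOW = LOW
net7 = net1 NOR x2 = LOW NOR LOW = HIGH
net9 = net2 NOR net7 = HIGH NOR HIGH = LOW
net10 = net3 NOR net9 = LOW NOR LOW = HIGH
net12 = x3 NOR net9 = LOW NOR LOW = HIGH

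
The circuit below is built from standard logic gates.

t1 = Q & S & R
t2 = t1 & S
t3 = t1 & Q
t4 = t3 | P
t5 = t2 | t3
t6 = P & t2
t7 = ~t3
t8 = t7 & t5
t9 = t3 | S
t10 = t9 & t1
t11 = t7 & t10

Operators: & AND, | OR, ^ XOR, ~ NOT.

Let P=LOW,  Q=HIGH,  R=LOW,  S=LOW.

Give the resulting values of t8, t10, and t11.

t1 = Q AND S AND R = HIGH AND LOW AND LOW = LOW
t2 = t1 AND S = LOW AND LOW = LOW
t3 = t1 AND Q = LOW AND HIGH = LOW
t5 = t2 OR t3 = LOW OR LOW = LOW
t7 = NOT t3 = NOT LOW = HIGH
t8 = t7 AND t5 = HIGH AND LOW = LOW
t9 = t3 OR S = LOW OR LOW = LOW
t10 = t9 AND t1 = LOW AND LOW = LOW
t11 = t7 AND t10 = HIGH AND LOW = LOW

t8 = LOW; t10 = LOW; t11 = LOW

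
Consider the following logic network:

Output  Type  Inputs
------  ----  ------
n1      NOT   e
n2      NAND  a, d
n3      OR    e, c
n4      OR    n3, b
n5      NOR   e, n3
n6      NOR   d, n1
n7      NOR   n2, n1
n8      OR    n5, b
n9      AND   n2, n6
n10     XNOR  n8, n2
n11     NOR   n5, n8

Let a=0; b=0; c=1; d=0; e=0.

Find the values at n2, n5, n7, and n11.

n1 = NOT e = NOT 0 = 1
n2 = a NAND d = 0 NAND 0 = 1
n3 = e OR c = 0 OR 1 = 1
n5 = e NOR n3 = 0 NOR 1 = 0
n7 = n2 NOR n1 = 1 NOR 1 = 0
n8 = n5 OR b = 0 OR 0 = 0
n11 = n5 NOR n8 = 0 NOR 0 = 1

n2 = 1  n5 = 0  n7 = 0  n11 = 1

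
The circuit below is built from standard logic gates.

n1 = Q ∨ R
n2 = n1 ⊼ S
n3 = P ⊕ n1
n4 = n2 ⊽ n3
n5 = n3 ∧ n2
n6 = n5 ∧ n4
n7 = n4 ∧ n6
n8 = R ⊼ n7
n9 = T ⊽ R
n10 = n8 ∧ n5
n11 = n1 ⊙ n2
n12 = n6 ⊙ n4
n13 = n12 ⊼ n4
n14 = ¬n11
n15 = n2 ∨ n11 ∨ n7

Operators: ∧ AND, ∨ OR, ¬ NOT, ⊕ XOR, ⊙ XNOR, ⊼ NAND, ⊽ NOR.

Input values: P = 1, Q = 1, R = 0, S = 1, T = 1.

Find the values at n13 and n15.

n13 = 1  n15 = 0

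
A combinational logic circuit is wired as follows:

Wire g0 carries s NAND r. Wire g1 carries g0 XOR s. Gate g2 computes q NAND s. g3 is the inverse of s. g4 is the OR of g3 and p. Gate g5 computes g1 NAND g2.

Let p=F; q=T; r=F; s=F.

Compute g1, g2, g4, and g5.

g0 = s NAND r = F NAND F = T
g1 = g0 XOR s = T XOR F = T
g2 = q NAND s = T NAND F = T
g3 = NOT s = NOT F = T
g4 = g3 OR p = T OR F = T
g5 = g1 NAND g2 = T NAND T = F

g1 = T; g2 = T; g4 = T; g5 = F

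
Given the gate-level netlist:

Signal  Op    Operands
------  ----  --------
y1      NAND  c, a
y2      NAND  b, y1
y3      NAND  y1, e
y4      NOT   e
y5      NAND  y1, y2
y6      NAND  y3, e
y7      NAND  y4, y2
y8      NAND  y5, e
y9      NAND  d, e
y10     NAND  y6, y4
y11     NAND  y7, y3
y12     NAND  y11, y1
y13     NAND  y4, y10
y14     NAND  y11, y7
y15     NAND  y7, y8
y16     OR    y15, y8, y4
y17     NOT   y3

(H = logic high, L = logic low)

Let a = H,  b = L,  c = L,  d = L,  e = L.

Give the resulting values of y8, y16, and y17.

y1 = c NAND a = L NAND H = H
y2 = b NAND y1 = L NAND H = H
y3 = y1 NAND e = H NAND L = H
y4 = NOT e = NOT L = H
y5 = y1 NAND y2 = H NAND H = L
y7 = y4 NAND y2 = H NAND H = L
y8 = y5 NAND e = L NAND L = H
y15 = y7 NAND y8 = L NAND H = H
y16 = y15 OR y8 OR y4 = H OR H OR H = H
y17 = NOT y3 = NOT H = L

y8 = H  y16 = H  y17 = L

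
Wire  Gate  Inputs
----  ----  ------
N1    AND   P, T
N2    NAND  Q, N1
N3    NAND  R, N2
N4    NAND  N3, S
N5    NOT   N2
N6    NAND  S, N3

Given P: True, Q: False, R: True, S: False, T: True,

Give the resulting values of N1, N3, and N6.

N1 = P AND T = True AND True = True
N2 = Q NAND N1 = False NAND True = True
N3 = R NAND N2 = True NAND True = False
N6 = S NAND N3 = False NAND False = True

N1 = True, N3 = False, N6 = True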